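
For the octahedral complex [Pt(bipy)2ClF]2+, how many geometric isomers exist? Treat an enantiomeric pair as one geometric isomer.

An octahedron has six vertices in three trans pairs; every non-trans pair is cis.
Each bipy is bidentate and must span two cis positions.
Working through the distinct placements yields 2 geometric isomers: Cl and F mutually trans; Cl and F mutually cis (chiral).

2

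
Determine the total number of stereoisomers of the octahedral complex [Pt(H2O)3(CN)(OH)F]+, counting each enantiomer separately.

Systematic placement gives 4 geometric isomers: H2O mer (3 arrangements); H2O fac (chiral).
One of these lacks any improper symmetry element and so occurs as an enantiomeric pair, giving 4 + 1 = 5 stereoisomers in total.

5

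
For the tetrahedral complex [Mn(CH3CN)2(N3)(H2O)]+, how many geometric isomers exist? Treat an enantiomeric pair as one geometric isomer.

All four vertices of a tetrahedron are equivalent and mutually adjacent, so cis/trans isomerism cannot arise.
Only one geometric arrangement is possible.

1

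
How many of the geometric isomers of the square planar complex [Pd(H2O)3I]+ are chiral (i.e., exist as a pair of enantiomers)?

0

A square has two trans pairs of vertices; adjacent vertices are cis.
Only one geometric arrangement is possible.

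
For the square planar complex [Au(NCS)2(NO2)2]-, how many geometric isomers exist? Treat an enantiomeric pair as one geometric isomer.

2

A square has two trans pairs of vertices; adjacent vertices are cis.
Systematic placement gives 2 geometric isomers: NCS cis; NCS trans.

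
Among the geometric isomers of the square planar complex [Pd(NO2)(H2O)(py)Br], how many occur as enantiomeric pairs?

There are 3 geometric isomers: (Br/NO2 trans, H2O/py trans); (Br/py trans, H2O/NO2 trans); (Br/H2O trans, NO2/py trans).
Each arrangement has an internal mirror plane or centre of symmetry, so none is chiral.

0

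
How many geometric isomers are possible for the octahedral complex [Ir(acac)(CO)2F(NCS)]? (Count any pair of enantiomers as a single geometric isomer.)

4

In an octahedral complex each vertex has one trans partner and four cis neighbours.
Each acac is bidentate and must span two cis positions.
There are 4 geometric isomers: CO trans; CO cis (3 arrangements, 2 chiral).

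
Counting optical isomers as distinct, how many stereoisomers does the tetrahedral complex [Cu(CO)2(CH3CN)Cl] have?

1

All four vertices of a tetrahedron are equivalent and mutually adjacent, so cis/trans isomerism cannot arise.
Only one geometric arrangement is possible.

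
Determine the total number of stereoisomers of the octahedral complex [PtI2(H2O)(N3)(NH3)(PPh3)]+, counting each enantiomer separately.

In an octahedral complex each vertex has one trans partner and four cis neighbours.
Systematic enumeration (placing each ligand type in turn and discarding arrangements equivalent by rotation or reflection) gives 9 geometric isomers.
Of these, 6 lack any improper symmetry element and so occur as enantiomeric pairs, giving 9 + 6 = 15 stereoisomers in total.

15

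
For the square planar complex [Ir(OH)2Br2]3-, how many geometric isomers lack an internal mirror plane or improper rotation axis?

0

A square has two trans pairs of vertices; adjacent vertices are cis.
Working through the distinct placements yields 2 geometric isomers: OH cis; OH trans.
Each arrangement has an internal mirror plane or centre of symmetry, so none is chiral.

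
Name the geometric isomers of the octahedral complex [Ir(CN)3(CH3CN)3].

The six octahedral sites form three mutually perpendicular trans pairs.
Working through the distinct placements yields 2 geometric isomers: CN mer; CN fac.

fac and mer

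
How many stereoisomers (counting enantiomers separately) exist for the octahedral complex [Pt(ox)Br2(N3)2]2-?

4

An octahedron has six vertices in three trans pairs; every non-trans pair is cis.
Each ox is bidentate and must span two cis positions.
There are 3 geometric isomers: Br trans, N3 cis; Br cis, N3 cis (chiral); Br cis, N3 trans.
One of these lacks any improper symmetry element and so occurs as an enantiomeric pair, giving 3 + 1 = 4 stereoisomers in total.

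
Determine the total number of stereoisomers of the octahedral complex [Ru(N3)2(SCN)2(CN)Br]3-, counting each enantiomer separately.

8

The six octahedral sites form three mutually perpendicular trans pairs.
Systematic placement gives 6 geometric isomers: N3 trans, SCN trans; N3 cis, SCN cis (3 arrangements, 2 chiral); N3 cis, SCN trans; N3 trans, SCN cis.
Of these, 2 lack any improper symmetry element and so occur as enantiomeric pairs, giving 6 + 2 = 8 stereoisomers in total.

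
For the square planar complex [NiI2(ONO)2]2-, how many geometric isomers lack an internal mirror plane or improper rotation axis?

There are 2 geometric isomers: I cis; I trans.
Each arrangement has an internal mirror plane or centre of symmetry, so none is chiral.

0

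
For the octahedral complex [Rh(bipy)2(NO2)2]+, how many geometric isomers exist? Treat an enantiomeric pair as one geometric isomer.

Each bipy is bidentate and must span two cis positions.
The distinct arrangements are (2 in all): NO2 trans; NO2 cis (chiral).

2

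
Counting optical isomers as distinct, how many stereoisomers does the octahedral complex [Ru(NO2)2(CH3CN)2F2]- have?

6

Working through the distinct placements yields 5 geometric isomers: NO2 trans, CH3CN trans, F trans; NO2 cis, CH3CN trans, F cis; NO2 trans, CH3CN cis, F cis; NO2 cis, CH3CN cis, F cis (chiral); NO2 cis, CH3CN cis, F trans.
One of these lacks any improper symmetry element and so occurs as an enantiomeric pair, giving 5 + 1 = 6 stereoisomers in total.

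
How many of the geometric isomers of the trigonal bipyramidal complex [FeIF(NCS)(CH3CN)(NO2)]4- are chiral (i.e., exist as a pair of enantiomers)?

Systematic enumeration (placing each ligand type in turn and discarding arrangements equivalent by rotation or reflection) gives 10 geometric isomers.
Of these, 10 lack any improper symmetry element and so occur as enantiomeric pairs, giving 10 + 10 = 20 stereoisomers in total.

10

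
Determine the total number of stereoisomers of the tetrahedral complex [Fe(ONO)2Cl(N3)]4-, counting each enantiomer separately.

All four vertices of a tetrahedron are equivalent and mutually adjacent, so cis/trans isomerism cannot arise.
Only one geometric arrangement is possible.

1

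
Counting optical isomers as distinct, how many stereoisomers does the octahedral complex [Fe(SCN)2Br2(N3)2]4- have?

An octahedron has six vertices in three trans pairs; every non-trans pair is cis.
The distinct arrangements are (5 in all): SCN trans, Br trans, N3 trans; SCN cis, Br trans, N3 cis; SCN trans, Br cis, N3 cis; SCN cis, Br cis, N3 cis (chiral); SCN cis, Br cis, N3 trans.
One of these lacks any improper symmetry element and so occurs as an enantiomeric pair, giving 5 + 1 = 6 stereoisomers in total.

6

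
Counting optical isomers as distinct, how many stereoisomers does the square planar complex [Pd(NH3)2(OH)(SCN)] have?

In a square planar complex each vertex has one trans partner and two cis neighbours.
The distinct arrangements are (2 in all): NH3 cis; NH3 trans.
Each arrangement has an internal mirror plane or centre of symmetry, so none is chiral.

2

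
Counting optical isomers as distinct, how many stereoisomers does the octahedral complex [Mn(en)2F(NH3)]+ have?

An octahedron has six vertices in three trans pairs; every non-trans pair is cis.
Each en is bidentate and must span two cis positions.
Systematic placement gives 2 geometric isomers: F and NH3 mutually trans; F and NH3 mutually cis (chiral).
One of these lacks any improper symmetry element and so occurs as an enantiomeric pair, giving 2 + 1 = 3 stereoisomers in total.

3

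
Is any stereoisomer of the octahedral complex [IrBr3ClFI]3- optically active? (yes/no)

An octahedron has six vertices in three trans pairs; every non-trans pair is cis.
Working through the distinct placements yields 4 geometric isomers: Br mer (3 arrangements); Br fac (chiral).
One of these lacks any improper symmetry element and so occurs as an enantiomeric pair, giving 4 + 1 = 5 stereoisomers in total.

yes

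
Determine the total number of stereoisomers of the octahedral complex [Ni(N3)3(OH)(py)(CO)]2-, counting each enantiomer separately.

Working through the distinct placements yields 4 geometric isomers: N3 mer (3 arrangements); N3 fac (chiral).
One of these lacks any improper symmetry element and so occurs as an enantiomeric pair, giving 4 + 1 = 5 stereoisomers in total.

5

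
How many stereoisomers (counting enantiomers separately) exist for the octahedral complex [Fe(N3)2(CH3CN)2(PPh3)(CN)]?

8

The six octahedral sites form three mutually perpendicular trans pairs.
There are 6 geometric isomers: N3 cis, CH3CN trans; N3 trans, CH3CN trans; N3 cis, CH3CN cis (3 arrangements, 2 chiral); N3 trans, CH3CN cis.
Of these, 2 lack any improper symmetry element and so occur as enantiomeric pairs, giving 6 + 2 = 8 stereoisomers in total.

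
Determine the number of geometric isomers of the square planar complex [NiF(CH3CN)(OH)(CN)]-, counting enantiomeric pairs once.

The distinct arrangements are (3 in all): (CH3CN/F trans, CN/OH trans); (CH3CN/OH trans, CN/F trans); (CH3CN/CN trans, F/OH trans).

3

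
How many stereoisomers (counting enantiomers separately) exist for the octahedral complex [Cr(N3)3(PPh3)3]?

An octahedron has six vertices in three trans pairs; every non-trans pair is cis.
Working through the distinct placements yields 2 geometric isomers: N3 mer; N3 fac.
Each arrangement has an internal mirror plane or centre of symmetry, so none is chiral.

2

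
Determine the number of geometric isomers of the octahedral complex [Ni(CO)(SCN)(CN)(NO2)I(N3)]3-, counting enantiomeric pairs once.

Exhaustive case analysis gives 15 geometric isomers.

15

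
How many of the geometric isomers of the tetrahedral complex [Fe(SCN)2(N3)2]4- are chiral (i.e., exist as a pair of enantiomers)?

Only one geometric arrangement is possible.

0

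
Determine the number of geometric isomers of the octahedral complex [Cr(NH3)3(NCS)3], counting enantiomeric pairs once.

2

In an octahedral complex each vertex has one trans partner and four cis neighbours.
Systematic placement gives 2 geometric isomers: NH3 mer; NH3 fac.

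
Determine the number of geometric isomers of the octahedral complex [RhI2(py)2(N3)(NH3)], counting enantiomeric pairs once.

In an octahedral complex each vertex has one trans partner and four cis neighbours.
Working through the distinct placements yields 6 geometric isomers: I trans, py trans; I trans, py cis; I cis, py trans; I cis, py cis (3 arrangements, 2 chiral).

6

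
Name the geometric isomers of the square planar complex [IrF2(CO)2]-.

Systematic placement gives 2 geometric isomers: F cis; F trans.

cis and trans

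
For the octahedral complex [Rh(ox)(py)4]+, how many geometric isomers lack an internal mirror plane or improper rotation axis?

Each ox is bidentate and must span two cis positions.
Only one geometric arrangement is possible.

0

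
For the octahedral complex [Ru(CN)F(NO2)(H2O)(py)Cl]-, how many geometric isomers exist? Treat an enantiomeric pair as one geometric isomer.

15

In an octahedral complex each vertex has one trans partner and four cis neighbours.
Systematic enumeration (placing each ligand type in turn and discarding arrangements equivalent by rotation or reflection) gives 15 geometric isomers.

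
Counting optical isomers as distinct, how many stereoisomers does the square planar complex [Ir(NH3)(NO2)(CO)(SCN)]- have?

3

The distinct arrangements are (3 in all): (CO/NO2 trans, NH3/SCN trans); (CO/SCN trans, NH3/NO2 trans); (CO/NH3 trans, NO2/SCN trans).
Each arrangement has an internal mirror plane or centre of symmetry, so none is chiral.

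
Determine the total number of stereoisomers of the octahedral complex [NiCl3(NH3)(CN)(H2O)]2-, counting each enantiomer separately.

There are 4 geometric isomers: Cl mer (3 arrangements); Cl fac (chiral).
One of these lacks any improper symmetry element and so occurs as an enantiomeric pair, giving 4 + 1 = 5 stereoisomers in total.

5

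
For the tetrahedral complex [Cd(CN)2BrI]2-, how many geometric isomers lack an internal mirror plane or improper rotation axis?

In a tetrahedral complex all four positions are equivalent and every pair of ligands is adjacent — there is no cis/trans distinction.
Only one geometric arrangement is possible.

0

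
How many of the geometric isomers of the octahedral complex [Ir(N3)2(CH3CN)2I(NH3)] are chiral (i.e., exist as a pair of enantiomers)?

An octahedron has six vertices in three trans pairs; every non-trans pair is cis.
There are 6 geometric isomers: N3 cis, CH3CN trans; N3 trans, CH3CN trans; N3 cis, CH3CN cis (3 arrangements, 2 chiral); N3 trans, CH3CN cis.
Of these, 2 lack any improper symmetry element and so occur as enantiomeric pairs, giving 6 + 2 = 8 stereoisomers in total.

2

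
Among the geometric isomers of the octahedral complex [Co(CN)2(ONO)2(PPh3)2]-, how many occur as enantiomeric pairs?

1

The six octahedral sites form three mutually perpendicular trans pairs.
There are 5 geometric isomers: CN trans, ONO trans, PPh3 trans; CN trans, ONO cis, PPh3 cis; CN cis, ONO cis, PPh3 trans; CN cis, ONO cis, PPh3 cis (chiral); CN cis, ONO trans, PPh3 cis.
One of these lacks any improper symmetry element and so occurs as an enantiomeric pair, giving 5 + 1 = 6 stereoisomers in total.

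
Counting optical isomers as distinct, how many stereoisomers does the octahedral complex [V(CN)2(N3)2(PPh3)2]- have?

6

An octahedron has six vertices in three trans pairs; every non-trans pair is cis.
The distinct arrangements are (5 in all): CN trans, N3 trans, PPh3 trans; CN trans, N3 cis, PPh3 cis; CN cis, N3 cis, PPh3 trans; CN cis, N3 cis, PPh3 cis (chiral); CN cis, N3 trans, PPh3 cis.
One of these lacks any improper symmetry element and so occurs as an enantiomeric pair, giving 5 + 1 = 6 stereoisomers in total.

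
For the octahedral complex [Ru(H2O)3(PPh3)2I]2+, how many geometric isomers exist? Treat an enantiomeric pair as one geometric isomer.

An octahedron has six vertices in three trans pairs; every non-trans pair is cis.
Working through the distinct placements yields 3 geometric isomers: H2O mer, PPh3 trans; H2O mer, PPh3 cis; H2O fac, PPh3 cis.

3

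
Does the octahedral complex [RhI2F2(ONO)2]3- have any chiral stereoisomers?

In an octahedral complex each vertex has one trans partner and four cis neighbours.
The distinct arrangements are (5 in all): I trans, F trans, ONO trans; I cis, F trans, ONO cis; I cis, F cis, ONO trans; I cis, F cis, ONO cis (chiral); I trans, F cis, ONO cis.
One of these lacks any improper symmetry element and so occurs as an enantiomeric pair, giving 5 + 1 = 6 stereoisomers in total.

yes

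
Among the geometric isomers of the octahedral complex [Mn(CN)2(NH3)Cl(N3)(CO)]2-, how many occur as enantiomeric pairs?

6

Systematic enumeration (placing each ligand type in turn and discarding arrangements equivalent by rotation or reflection) gives 9 geometric isomers.
Of these, 6 lack any improper symmetry element and so occur as enantiomeric pairs, giving 9 + 6 = 15 stereoisomers in total.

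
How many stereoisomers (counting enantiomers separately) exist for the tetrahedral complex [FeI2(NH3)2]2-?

1

All four vertices of a tetrahedron are equivalent and mutually adjacent, so cis/trans isomerism cannot arise.
Only one geometric arrangement is possible.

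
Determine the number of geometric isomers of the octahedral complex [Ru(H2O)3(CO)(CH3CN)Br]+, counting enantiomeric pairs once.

In an octahedral complex each vertex has one trans partner and four cis neighbours.
Systematic placement gives 4 geometric isomers: H2O mer (3 arrangements); H2O fac (chiral).

4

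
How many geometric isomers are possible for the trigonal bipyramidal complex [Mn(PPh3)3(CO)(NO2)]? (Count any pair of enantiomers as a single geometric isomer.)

A trigonal bipyramid has two axial and three equatorial sites, which are chemically inequivalent.
Working through the distinct placements yields 4 geometric isomers: CO axial, NO2 axial; CO axial, NO2 equatorial; CO equatorial, NO2 axial; CO equatorial, NO2 equatorial.

4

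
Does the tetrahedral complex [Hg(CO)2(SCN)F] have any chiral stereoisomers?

no

All four vertices of a tetrahedron are equivalent and mutually adjacent, so cis/trans isomerism cannot arise.
Only one geometric arrangement is possible.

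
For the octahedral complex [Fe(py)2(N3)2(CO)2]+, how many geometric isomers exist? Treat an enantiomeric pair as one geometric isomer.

5

An octahedron has six vertices in three trans pairs; every non-trans pair is cis.
Working through the distinct placements yields 5 geometric isomers: py trans, N3 trans, CO trans; py cis, N3 cis, CO trans; py trans, N3 cis, CO cis; py cis, N3 cis, CO cis (chiral); py cis, N3 trans, CO cis.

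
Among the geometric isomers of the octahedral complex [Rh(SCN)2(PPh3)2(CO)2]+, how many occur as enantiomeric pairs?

The six octahedral sites form three mutually perpendicular trans pairs.
There are 5 geometric isomers: SCN trans, PPh3 trans, CO trans; SCN cis, PPh3 cis, CO trans; SCN trans, PPh3 cis, CO cis; SCN cis, PPh3 cis, CO cis (chiral); SCN cis, PPh3 trans, CO cis.
One of these lacks any improper symmetry element and so occurs as an enantiomeric pair, giving 5 + 1 = 6 stereoisomers in total.

1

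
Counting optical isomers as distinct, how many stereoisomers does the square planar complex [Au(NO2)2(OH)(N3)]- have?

A square has two trans pairs of vertices; adjacent vertices are cis.
There are 2 geometric isomers: NO2 cis; NO2 trans.
Each arrangement has an internal mirror plane or centre of symmetry, so none is chiral.

2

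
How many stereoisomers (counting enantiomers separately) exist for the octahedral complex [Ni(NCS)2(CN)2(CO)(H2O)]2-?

The distinct arrangements are (6 in all): NCS trans, CN trans; NCS cis, CN trans; NCS trans, CN cis; NCS cis, CN cis (3 arrangements, 2 chiral).
Of these, 2 lack any improper symmetry element and so occur as enantiomeric pairs, giving 6 + 2 = 8 stereoisomers in total.

8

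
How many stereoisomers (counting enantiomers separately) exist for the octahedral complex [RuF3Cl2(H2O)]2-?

Systematic placement gives 3 geometric isomers: F mer, Cl trans; F fac, Cl cis; F mer, Cl cis.
Each arrangement has an internal mirror plane or centre of symmetry, so none is chiral.

3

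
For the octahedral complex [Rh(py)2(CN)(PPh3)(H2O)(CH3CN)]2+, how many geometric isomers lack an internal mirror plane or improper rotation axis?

6

An octahedron has six vertices in three trans pairs; every non-trans pair is cis.
Exhaustive case analysis gives 9 geometric isomers.
Of these, 6 lack any improper symmetry element and so occur as enantiomeric pairs, giving 9 + 6 = 15 stereoisomers in total.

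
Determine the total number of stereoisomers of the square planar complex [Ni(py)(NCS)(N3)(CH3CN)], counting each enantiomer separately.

3

In a square planar complex each vertex has one trans partner and two cis neighbours.
The distinct arrangements are (3 in all): (CH3CN/NCS trans, N3/py trans); (CH3CN/py trans, N3/NCS trans); (CH3CN/N3 trans, NCS/py trans).
Each arrangement has an internal mirror plane or centre of symmetry, so none is chiral.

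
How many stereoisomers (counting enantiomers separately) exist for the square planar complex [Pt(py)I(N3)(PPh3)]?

3

In a square planar complex each vertex has one trans partner and two cis neighbours.
Systematic placement gives 3 geometric isomers: (I/PPh3 trans, N3/py trans); (I/py trans, N3/PPh3 trans); (I/N3 trans, PPh3/py trans).
Each arrangement has an internal mirror plane or centre of symmetry, so none is chiral.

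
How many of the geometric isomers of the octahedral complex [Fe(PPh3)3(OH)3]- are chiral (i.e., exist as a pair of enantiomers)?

0

There are 2 geometric isomers: PPh3 mer; PPh3 fac.
Each arrangement has an internal mirror plane or centre of symmetry, so none is chiral.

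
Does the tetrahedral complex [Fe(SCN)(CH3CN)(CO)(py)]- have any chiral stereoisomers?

All four vertices of a tetrahedron are equivalent and mutually adjacent, so cis/trans isomerism cannot arise.
Only one geometric arrangement is possible; it has no improper symmetry element, so it exists as a pair of enantiomers (2 stereoisomers).

yes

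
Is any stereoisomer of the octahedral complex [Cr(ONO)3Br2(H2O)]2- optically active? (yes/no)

no

There are 3 geometric isomers: ONO mer, Br trans; ONO mer, Br cis; ONO fac, Br cis.
Each arrangement has an internal mirror plane or centre of symmetry, so none is chiral.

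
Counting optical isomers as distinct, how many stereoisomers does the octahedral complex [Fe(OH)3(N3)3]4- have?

2

An octahedron has six vertices in three trans pairs; every non-trans pair is cis.
The distinct arrangements are (2 in all): OH mer; OH fac.
Each arrangement has an internal mirror plane or centre of symmetry, so none is chiral.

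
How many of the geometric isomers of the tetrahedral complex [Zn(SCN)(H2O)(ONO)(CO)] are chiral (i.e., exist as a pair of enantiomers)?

1

All four vertices of a tetrahedron are equivalent and mutually adjacent, so cis/trans isomerism cannot arise.
Only one geometric arrangement is possible; it has no improper symmetry element, so it exists as a pair of enantiomers (2 stereoisomers).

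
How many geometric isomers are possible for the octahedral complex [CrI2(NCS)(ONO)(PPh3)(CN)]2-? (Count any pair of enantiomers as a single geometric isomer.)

9

Placing the ligands in turn and identifying arrangements related by rotation or reflection leaves 9 distinct geometric isomers.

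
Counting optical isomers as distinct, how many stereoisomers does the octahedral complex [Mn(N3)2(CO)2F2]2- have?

In an octahedral complex each vertex has one trans partner and four cis neighbours.
Systematic placement gives 5 geometric isomers: N3 trans, CO trans, F trans; N3 cis, CO trans, F cis; N3 trans, CO cis, F cis; N3 cis, CO cis, F cis (chiral); N3 cis, CO cis, F trans.
One of these lacks any improper symmetry element and so occurs as an enantiomeric pair, giving 5 + 1 = 6 stereoisomers in total.

6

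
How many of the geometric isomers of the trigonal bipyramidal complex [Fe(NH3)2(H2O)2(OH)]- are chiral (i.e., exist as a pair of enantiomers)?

Systematic enumeration (placing each ligand type in turn and discarding arrangements equivalent by rotation or reflection) gives 5 geometric isomers.
One of these lacks any improper symmetry element and so occurs as an enantiomeric pair, giving 5 + 1 = 6 stereoisomers in total.

1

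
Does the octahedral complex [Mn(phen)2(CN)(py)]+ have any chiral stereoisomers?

yes

The six octahedral sites form three mutually perpendicular trans pairs.
Each phen is bidentate and must span two cis positions.
There are 2 geometric isomers: CN and py mutually cis (chiral); CN and py mutually trans.
One of these lacks any improper symmetry element and so occurs as an enantiomeric pair, giving 2 + 1 = 3 stereoisomers in total.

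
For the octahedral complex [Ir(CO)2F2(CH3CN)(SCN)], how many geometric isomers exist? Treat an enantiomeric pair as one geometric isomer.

The six octahedral sites form three mutually perpendicular trans pairs.
There are 6 geometric isomers: CO cis, F cis (3 arrangements, 2 chiral); CO cis, F trans; CO trans, F cis; CO trans, F trans.

6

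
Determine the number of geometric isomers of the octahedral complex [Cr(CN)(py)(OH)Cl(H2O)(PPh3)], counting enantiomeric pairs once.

An octahedron has six vertices in three trans pairs; every non-trans pair is cis.
Systematic enumeration (placing each ligand type in turn and discarding arrangements equivalent by rotation or reflection) gives 15 geometric isomers.

15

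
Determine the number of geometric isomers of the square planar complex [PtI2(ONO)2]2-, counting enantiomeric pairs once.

In a square planar complex each vertex has one trans partner and two cis neighbours.
Systematic placement gives 2 geometric isomers: I cis; I trans.

2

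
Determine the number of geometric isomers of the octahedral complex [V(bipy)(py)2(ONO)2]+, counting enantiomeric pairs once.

The six octahedral sites form three mutually perpendicular trans pairs.
Each bipy is bidentate and must span two cis positions.
Working through the distinct placements yields 3 geometric isomers: py cis, ONO trans; py trans, ONO cis; py cis, ONO cis (chiral).

3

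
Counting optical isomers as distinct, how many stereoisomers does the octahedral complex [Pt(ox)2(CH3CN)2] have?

In an octahedral complex each vertex has one trans partner and four cis neighbours.
Each ox is bidentate and must span two cis positions.
The distinct arrangements are (2 in all): CH3CN trans; CH3CN cis (chiral).
One of these lacks any improper symmetry element and so occurs as an enantiomeric pair, giving 2 + 1 = 3 stereoisomers in total.

3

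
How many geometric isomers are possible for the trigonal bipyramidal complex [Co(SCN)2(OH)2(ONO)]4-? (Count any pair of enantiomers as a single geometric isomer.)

A trigonal bipyramid has two axial and three equatorial sites, which are chemically inequivalent.
Exhaustive case analysis gives 5 geometric isomers.

5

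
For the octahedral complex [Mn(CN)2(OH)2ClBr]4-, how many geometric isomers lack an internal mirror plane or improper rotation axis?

In an octahedral complex each vertex has one trans partner and four cis neighbours.
The distinct arrangements are (6 in all): CN cis, OH trans; CN cis, OH cis (3 arrangements, 2 chiral); CN trans, OH trans; CN trans, OH cis.
Of these, 2 lack any improper symmetry element and so occur as enantiomeric pairs, giving 6 + 2 = 8 stereoisomers in total.

2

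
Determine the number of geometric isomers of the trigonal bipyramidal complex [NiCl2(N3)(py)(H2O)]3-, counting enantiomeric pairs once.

7

In a trigonal bipyramid the two axial positions differ from the three equatorial ones.
Exhaustive case analysis gives 7 geometric isomers.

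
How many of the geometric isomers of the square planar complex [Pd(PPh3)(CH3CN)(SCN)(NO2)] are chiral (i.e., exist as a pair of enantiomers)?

A square has two trans pairs of vertices; adjacent vertices are cis.
The distinct arrangements are (3 in all): (CH3CN/PPh3 trans, NO2/SCN trans); (CH3CN/SCN trans, NO2/PPh3 trans); (CH3CN/NO2 trans, PPh3/SCN trans).
Each arrangement has an internal mirror plane or centre of symmetry, so none is chiral.

0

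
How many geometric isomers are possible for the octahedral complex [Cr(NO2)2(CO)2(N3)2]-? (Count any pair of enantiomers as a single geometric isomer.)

In an octahedral complex each vertex has one trans partner and four cis neighbours.
Working through the distinct placements yields 5 geometric isomers: NO2 trans, CO trans, N3 trans; NO2 cis, CO trans, N3 cis; NO2 trans, CO cis, N3 cis; NO2 cis, CO cis, N3 cis (chiral); NO2 cis, CO cis, N3 trans.

5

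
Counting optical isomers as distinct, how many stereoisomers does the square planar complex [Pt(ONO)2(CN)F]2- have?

There are 2 geometric isomers: ONO cis; ONO trans.
Each arrangement has an internal mirror plane or centre of symmetry, so none is chiral.

2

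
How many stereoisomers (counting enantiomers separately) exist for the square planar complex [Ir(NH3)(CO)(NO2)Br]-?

In a square planar complex each vertex has one trans partner and two cis neighbours.
Systematic placement gives 3 geometric isomers: (Br/NH3 trans, CO/NO2 trans); (Br/NO2 trans, CO/NH3 trans); (Br/CO trans, NH3/NO2 trans).
Each arrangement has an internal mirror plane or centre of symmetry, so none is chiral.

3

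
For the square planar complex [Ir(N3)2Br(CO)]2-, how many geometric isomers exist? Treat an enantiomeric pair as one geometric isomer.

2

Systematic placement gives 2 geometric isomers: N3 cis; N3 trans.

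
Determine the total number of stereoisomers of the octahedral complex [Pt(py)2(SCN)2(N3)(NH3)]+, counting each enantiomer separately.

The six octahedral sites form three mutually perpendicular trans pairs.
Working through the distinct placements yields 6 geometric isomers: py trans, SCN trans; py cis, SCN cis (3 arrangements, 2 chiral); py trans, SCN cis; py cis, SCN trans.
Of these, 2 lack any improper symmetry element and so occur as enantiomeric pairs, giving 6 + 2 = 8 stereoisomers in total.

8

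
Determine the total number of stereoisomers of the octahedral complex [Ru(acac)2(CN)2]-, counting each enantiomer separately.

3

Each acac is bidentate and must span two cis positions.
Systematic placement gives 2 geometric isomers: CN trans; CN cis (chiral).
One of these lacks any improper symmetry element and so occurs as an enantiomeric pair, giving 2 + 1 = 3 stereoisomers in total.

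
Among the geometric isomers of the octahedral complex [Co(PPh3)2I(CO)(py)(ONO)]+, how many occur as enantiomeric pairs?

6

The six octahedral sites form three mutually perpendicular trans pairs.
Exhaustive case analysis gives 9 geometric isomers.
Of these, 6 lack any improper symmetry element and so occur as enantiomeric pairs, giving 9 + 6 = 15 stereoisomers in total.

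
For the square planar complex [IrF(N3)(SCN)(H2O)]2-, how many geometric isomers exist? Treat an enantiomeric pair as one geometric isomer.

3

The distinct arrangements are (3 in all): (F/N3 trans, H2O/SCN trans); (F/SCN trans, H2O/N3 trans); (F/H2O trans, N3/SCN trans).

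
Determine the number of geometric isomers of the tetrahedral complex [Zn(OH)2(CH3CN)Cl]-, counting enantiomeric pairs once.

All four vertices of a tetrahedron are equivalent and mutually adjacent, so cis/trans isomerism cannot arise.
Only one geometric arrangement is possible.

1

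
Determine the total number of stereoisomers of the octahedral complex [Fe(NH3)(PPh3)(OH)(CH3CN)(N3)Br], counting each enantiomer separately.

30

An octahedron has six vertices in three trans pairs; every non-trans pair is cis.
Systematic enumeration (placing each ligand type in turn and discarding arrangements equivalent by rotation or reflection) gives 15 geometric isomers.
Of these, 15 lack any improper symmetry element and so occur as enantiomeric pairs, giving 15 + 15 = 30 stereoisomers in total.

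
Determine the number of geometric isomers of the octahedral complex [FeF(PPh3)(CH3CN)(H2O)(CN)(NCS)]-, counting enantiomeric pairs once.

An octahedron has six vertices in three trans pairs; every non-trans pair is cis.
Systematic enumeration (placing each ligand type in turn and discarding arrangements equivalent by rotation or reflection) gives 15 geometric isomers.

15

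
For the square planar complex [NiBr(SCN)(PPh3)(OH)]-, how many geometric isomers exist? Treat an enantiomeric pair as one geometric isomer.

3

Working through the distinct placements yields 3 geometric isomers: (Br/PPh3 trans, OH/SCN trans); (Br/SCN trans, OH/PPh3 trans); (Br/OH trans, PPh3/SCN trans).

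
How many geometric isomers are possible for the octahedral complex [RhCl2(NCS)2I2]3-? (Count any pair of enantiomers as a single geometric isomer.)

Systematic placement gives 5 geometric isomers: Cl trans, NCS trans, I trans; Cl trans, NCS cis, I cis; Cl cis, NCS trans, I cis; Cl cis, NCS cis, I cis (chiral); Cl cis, NCS cis, I trans.

5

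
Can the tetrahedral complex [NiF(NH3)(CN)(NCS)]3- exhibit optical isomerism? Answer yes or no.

yes

All four vertices of a tetrahedron are equivalent and mutually adjacent, so cis/trans isomerism cannot arise.
Only one geometric arrangement is possible; it has no improper symmetry element, so it exists as a pair of enantiomers (2 stereoisomers).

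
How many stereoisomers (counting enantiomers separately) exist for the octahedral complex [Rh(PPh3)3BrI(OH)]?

5

In an octahedral complex each vertex has one trans partner and four cis neighbours.
The distinct arrangements are (4 in all): PPh3 mer (3 arrangements); PPh3 fac (chiral).
One of these lacks any improper symmetry element and so occurs as an enantiomeric pair, giving 4 + 1 = 5 stereoisomers in total.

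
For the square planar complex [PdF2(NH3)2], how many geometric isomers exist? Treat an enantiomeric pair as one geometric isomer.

2

Systematic placement gives 2 geometric isomers: F cis; F trans.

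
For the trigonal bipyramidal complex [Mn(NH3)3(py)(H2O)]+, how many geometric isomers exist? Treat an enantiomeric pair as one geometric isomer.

4

Systematic placement gives 4 geometric isomers: py equatorial, H2O axial; py axial, H2O axial; py equatorial, H2O equatorial; py axial, H2O equatorial.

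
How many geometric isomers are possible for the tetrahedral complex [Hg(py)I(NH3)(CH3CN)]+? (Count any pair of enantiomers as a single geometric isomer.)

1

Only one geometric arrangement is possible; it has no improper symmetry element, so it exists as a pair of enantiomers (2 stereoisomers).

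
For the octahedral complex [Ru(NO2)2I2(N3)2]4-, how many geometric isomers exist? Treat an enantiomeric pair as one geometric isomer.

An octahedron has six vertices in three trans pairs; every non-trans pair is cis.
There are 5 geometric isomers: NO2 trans, I trans, N3 trans; NO2 cis, I trans, N3 cis; NO2 trans, I cis, N3 cis; NO2 cis, I cis, N3 cis (chiral); NO2 cis, I cis, N3 trans.

5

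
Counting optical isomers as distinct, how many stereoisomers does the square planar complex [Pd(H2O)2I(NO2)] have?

2

In a square planar complex each vertex has one trans partner and two cis neighbours.
The distinct arrangements are (2 in all): H2O cis; H2O trans.
Each arrangement has an internal mirror plane or centre of symmetry, so none is chiral.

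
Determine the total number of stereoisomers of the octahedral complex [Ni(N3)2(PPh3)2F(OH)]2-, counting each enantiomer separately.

An octahedron has six vertices in three trans pairs; every non-trans pair is cis.
There are 6 geometric isomers: N3 cis, PPh3 trans; N3 cis, PPh3 cis (3 arrangements, 2 chiral); N3 trans, PPh3 trans; N3 trans, PPh3 cis.
Of these, 2 lack any improper symmetry element and so occur as enantiomeric pairs, giving 6 + 2 = 8 stereoisomers in total.

8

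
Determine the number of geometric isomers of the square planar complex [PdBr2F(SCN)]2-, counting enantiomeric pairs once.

A square has two trans pairs of vertices; adjacent vertices are cis.
There are 2 geometric isomers: Br cis; Br trans.

2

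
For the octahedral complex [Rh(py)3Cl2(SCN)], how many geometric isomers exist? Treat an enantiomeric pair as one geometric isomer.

3

In an octahedral complex each vertex has one trans partner and four cis neighbours.
There are 3 geometric isomers: py mer, Cl trans; py mer, Cl cis; py fac, Cl cis.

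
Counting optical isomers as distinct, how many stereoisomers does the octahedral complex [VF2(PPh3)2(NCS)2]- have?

In an octahedral complex each vertex has one trans partner and four cis neighbours.
The distinct arrangements are (5 in all): F trans, PPh3 trans, NCS trans; F trans, PPh3 cis, NCS cis; F cis, PPh3 trans, NCS cis; F cis, PPh3 cis, NCS cis (chiral); F cis, PPh3 cis, NCS trans.
One of these lacks any improper symmetry element and so occurs as an enantiomeric pair, giving 5 + 1 = 6 stereoisomers in total.

6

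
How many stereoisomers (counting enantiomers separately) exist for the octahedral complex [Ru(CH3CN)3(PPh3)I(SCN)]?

The six octahedral sites form three mutually perpendicular trans pairs.
Systematic placement gives 4 geometric isomers: CH3CN mer (3 arrangements); CH3CN fac (chiral).
One of these lacks any improper symmetry element and so occurs as an enantiomeric pair, giving 4 + 1 = 5 stereoisomers in total.

5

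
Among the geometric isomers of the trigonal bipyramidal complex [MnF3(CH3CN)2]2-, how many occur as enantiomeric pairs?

0

The distinct arrangements are (3 in all): CH3CN both axial; CH3CN one axial, one equatorial; CH3CN both equatorial.
Each arrangement has an internal mirror plane or centre of symmetry, so none is chiral.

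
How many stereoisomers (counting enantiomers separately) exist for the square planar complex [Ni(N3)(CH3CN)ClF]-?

3

In a square planar complex each vertex has one trans partner and two cis neighbours.
The distinct arrangements are (3 in all): (CH3CN/F trans, Cl/N3 trans); (CH3CN/N3 trans, Cl/F trans); (CH3CN/Cl trans, F/N3 trans).
Each arrangement has an internal mirror plane or centre of symmetry, so none is chiral.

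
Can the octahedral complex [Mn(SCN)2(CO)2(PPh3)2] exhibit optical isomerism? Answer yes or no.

An octahedron has six vertices in three trans pairs; every non-trans pair is cis.
Systematic placement gives 5 geometric isomers: SCN trans, CO trans, PPh3 trans; SCN cis, CO trans, PPh3 cis; SCN trans, CO cis, PPh3 cis; SCN cis, CO cis, PPh3 cis (chiral); SCN cis, CO cis, PPh3 trans.
One of these lacks any improper symmetry element and so occurs as an enantiomeric pair, giving 5 + 1 = 6 stereoisomers in total.

yes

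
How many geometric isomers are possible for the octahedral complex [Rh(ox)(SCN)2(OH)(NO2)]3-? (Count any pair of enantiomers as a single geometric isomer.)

An octahedron has six vertices in three trans pairs; every non-trans pair is cis.
Each ox is bidentate and must span two cis positions.
Working through the distinct placements yields 4 geometric isomers: SCN cis (3 arrangements, 2 chiral); SCN trans.

4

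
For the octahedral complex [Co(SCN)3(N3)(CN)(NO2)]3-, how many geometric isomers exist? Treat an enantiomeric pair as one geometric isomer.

The six octahedral sites form three mutually perpendicular trans pairs.
Systematic placement gives 4 geometric isomers: SCN mer (3 arrangements); SCN fac (chiral).

4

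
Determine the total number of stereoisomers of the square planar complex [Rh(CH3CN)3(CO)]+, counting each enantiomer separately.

1

A square has two trans pairs of vertices; adjacent vertices are cis.
Only one geometric arrangement is possible.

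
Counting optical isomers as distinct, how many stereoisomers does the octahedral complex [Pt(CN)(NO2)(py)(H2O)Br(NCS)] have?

30

An octahedron has six vertices in three trans pairs; every non-trans pair is cis.
Systematic enumeration (placing each ligand type in turn and discarding arrangements equivalent by rotation or reflection) gives 15 geometric isomers.
Of these, 15 lack any improper symmetry element and so occur as enantiomeric pairs, giving 15 + 15 = 30 stereoisomers in total.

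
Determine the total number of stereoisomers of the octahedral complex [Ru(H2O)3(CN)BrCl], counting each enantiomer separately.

5

An octahedron has six vertices in three trans pairs; every non-trans pair is cis.
The distinct arrangements are (4 in all): H2O mer (3 arrangements); H2O fac (chiral).
One of these lacks any improper symmetry element and so occurs as an enantiomeric pair, giving 4 + 1 = 5 stereoisomers in total.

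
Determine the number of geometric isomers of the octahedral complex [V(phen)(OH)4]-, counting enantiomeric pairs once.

1

The six octahedral sites form three mutually perpendicular trans pairs.
Each phen is bidentate and must span two cis positions.
Only one geometric arrangement is possible.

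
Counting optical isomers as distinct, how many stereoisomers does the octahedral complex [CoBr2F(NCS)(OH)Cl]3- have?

An octahedron has six vertices in three trans pairs; every non-trans pair is cis.
Exhaustive case analysis gives 9 geometric isomers.
Of these, 6 lack any improper symmetry element and so occur as enantiomeric pairs, giving 9 + 6 = 15 stereoisomers in total.

15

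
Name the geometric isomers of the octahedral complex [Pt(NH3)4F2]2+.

cis and trans

Working through the distinct placements yields 2 geometric isomers: F trans; F cis.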